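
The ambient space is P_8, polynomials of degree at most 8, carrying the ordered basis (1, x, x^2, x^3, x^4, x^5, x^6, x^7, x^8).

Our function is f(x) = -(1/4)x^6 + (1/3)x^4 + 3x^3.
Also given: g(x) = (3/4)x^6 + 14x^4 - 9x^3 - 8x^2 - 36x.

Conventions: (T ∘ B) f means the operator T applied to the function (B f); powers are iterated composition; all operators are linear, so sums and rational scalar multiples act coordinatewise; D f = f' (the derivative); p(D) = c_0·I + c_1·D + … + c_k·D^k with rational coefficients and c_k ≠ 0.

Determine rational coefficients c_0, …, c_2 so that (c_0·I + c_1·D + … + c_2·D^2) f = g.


D^0 f = -(1/4)x^6 + (1/3)x^4 + 3x^3
D^1 f = -(3/2)x^5 + (4/3)x^3 + 9x^2
D^2 f = -(15/2)x^4 + 4x^2 + 18x
matching coefficients of g against c_0 f + c_1 Df + … from the top degree down determines the c_i
solution: c_0 = -3, c_1 = 0, c_2 = -2

c_0 = -3, c_1 = 0, c_2 = -2


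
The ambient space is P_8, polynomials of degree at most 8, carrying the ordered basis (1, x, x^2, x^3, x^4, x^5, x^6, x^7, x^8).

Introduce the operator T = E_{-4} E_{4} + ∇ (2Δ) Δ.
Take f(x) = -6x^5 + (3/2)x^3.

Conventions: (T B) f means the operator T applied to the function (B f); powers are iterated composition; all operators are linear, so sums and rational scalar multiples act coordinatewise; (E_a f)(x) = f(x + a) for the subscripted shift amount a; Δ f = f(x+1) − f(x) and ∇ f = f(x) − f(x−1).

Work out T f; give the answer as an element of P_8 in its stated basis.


the image equals g(x) = -6x^5 + (3/2)x^3 - 720x^2 - 720x - 342

E_{4} f = -6x^5 - 120x^4 - (1917/2)x^3 - 3822x^2 - 7608x - 6048
E_{-4} E_{4} f = -6x^5 + (3/2)x^3
Δ f = -30x^4 - 60x^3 - (111/2)x^2 - (51/2)x - 9/2
Δ Δ f = -120x^3 - 360x^2 - 411x - 171
(2Δ) Δ f = -240x^3 - 720x^2 - 822x - 342
∇ (2Δ) Δ f = -720x^2 - 720x - 342
(E_{-4} E_{4} + ∇ (2Δ) Δ) f = -6x^5 + (3/2)x^3 - 720x^2 - 720x - 342


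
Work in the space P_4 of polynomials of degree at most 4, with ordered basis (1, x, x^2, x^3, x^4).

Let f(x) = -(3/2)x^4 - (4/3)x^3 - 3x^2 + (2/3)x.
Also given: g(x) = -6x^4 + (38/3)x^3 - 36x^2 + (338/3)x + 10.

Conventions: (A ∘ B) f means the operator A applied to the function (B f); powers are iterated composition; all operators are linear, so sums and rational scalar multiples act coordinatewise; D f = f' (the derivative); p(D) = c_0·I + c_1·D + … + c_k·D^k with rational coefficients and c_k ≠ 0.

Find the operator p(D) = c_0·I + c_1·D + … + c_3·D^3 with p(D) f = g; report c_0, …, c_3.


D^0 f = -(3/2)x^4 - (4/3)x^3 - 3x^2 + (2/3)x
D^1 f = -6x^3 - 4x^2 - 6x + 2/3
D^2 f = -18x^2 - 8x - 6
D^3 f = -36x - 8
matching coefficients of g against c_0 f + c_1 Df + … from the top degree down determines the c_i
solution: c_0 = 4, c_1 = -3, c_2 = 2, c_3 = -3

c_0 = 4, c_1 = -3, c_2 = 2, c_3 = -3


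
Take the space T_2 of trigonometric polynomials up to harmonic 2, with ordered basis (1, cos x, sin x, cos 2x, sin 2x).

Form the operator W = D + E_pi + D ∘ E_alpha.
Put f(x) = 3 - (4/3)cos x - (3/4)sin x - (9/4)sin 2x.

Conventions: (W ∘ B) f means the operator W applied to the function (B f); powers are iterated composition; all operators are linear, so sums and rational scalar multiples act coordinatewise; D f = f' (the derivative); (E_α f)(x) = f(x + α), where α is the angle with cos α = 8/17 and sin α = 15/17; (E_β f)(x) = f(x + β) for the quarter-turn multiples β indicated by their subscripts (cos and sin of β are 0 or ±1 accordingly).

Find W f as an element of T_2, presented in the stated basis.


g(x) = 3 + (287/204)cos x + (172/51)sin x - (576/289)cos 2x + (1719/1156)sin 2x

D f = -(3/4)cos x + (4/3)sin x - (9/2)cos 2x
E_pi f = 3 + (4/3)cos x + (3/4)sin x - (9/4)sin 2x
E_alpha f = 3 - (263/204)cos x + (14/17)sin x - (540/289)cos 2x + (1449/1156)sin 2x
D E_alpha f = (14/17)cos x + (263/204)sin x + (1449/578)cos 2x + (1080/289)sin 2x
(D + E_pi + D ∘ E_alpha) f = 3 + (287/204)cos x + (172/51)sin x - (576/289)cos 2x + (1719/1156)sin 2x


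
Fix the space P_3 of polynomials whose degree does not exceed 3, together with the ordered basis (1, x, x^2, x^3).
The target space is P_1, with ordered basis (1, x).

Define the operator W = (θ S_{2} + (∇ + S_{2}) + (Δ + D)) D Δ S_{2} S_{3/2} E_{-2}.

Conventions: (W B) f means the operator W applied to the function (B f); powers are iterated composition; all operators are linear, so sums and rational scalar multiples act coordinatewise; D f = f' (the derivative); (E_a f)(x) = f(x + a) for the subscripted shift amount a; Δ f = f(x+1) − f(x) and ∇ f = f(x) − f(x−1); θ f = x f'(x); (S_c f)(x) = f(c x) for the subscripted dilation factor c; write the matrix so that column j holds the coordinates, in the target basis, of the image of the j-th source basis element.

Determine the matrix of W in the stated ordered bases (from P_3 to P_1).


image of 1: 0
image of x: 0
image of x^2: 18
image of x^3: 648x + 459
each image's coordinates form column j of the matrix

the matrix is [[0, 0, 18, 459]; [0, 0, 0, 648]] (rows listed top to bottom)


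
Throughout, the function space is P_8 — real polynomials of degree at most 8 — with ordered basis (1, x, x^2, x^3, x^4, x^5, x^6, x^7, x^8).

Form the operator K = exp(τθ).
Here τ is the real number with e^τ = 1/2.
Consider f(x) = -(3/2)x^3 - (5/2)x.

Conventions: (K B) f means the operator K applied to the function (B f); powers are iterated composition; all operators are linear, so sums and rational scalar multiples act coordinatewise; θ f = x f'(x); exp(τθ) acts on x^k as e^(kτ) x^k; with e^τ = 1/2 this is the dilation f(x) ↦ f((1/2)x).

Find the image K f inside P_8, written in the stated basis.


exp(τθ) x^k = e^(kτ) x^k; with e^τ = 1/2 this sends x^k to (1/2)^k x^k
x ↦ 1/2 x
x^3 ↦ 1/8 x^3
applying this coordinatewise to f: exp(τθ) f = -(3/16)x^3 - (5/4)x

g(x) = -(3/16)x^3 - (5/4)x


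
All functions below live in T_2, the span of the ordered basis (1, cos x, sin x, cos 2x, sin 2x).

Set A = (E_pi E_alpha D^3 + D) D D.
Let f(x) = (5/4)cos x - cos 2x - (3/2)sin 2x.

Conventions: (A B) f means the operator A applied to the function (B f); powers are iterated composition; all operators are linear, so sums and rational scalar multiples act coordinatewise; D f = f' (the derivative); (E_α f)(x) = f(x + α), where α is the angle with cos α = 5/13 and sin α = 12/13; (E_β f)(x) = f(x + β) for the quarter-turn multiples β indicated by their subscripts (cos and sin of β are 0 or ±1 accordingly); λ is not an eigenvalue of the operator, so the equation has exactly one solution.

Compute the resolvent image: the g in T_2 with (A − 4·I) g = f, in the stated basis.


g(x) = -(25/74)cos x - (45/296)sin x - (403/34778)cos 2x + (5967/139112)sin 2x

write g with unknown coordinates in the stated basis and equate coefficients in (A − 4·I) g = f
solving from the highest basis element down gives g = -(25/74)cos x - (45/296)sin x - (403/34778)cos 2x + (5967/139112)sin 2x
check: A g = -(15/148)cos x - (45/74)sin x - (18195/17389)cos 2x - (23100/17389)sin 2x
so A g − 4·g = (5/4)cos x - cos 2x - (3/2)sin 2x = f ✓


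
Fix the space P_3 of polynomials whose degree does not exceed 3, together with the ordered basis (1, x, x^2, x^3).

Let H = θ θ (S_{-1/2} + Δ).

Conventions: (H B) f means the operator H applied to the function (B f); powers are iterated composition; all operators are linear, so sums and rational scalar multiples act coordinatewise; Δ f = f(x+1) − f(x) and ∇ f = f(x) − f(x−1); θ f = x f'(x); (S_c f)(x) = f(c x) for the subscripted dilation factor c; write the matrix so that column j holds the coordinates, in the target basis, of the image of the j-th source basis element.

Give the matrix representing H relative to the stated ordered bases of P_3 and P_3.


the matrix is [[0, 0, 0, 0]; [0, -1/2, 2, 3]; [0, 0, 1, 12]; [0, 0, 0, -9/8]] (rows listed top to bottom)

image of 1: 0
image of x: -(1/2)x
image of x^2: x^2 + 2x
image of x^3: -(9/8)x^3 + 12x^2 + 3x
each image's coordinates form column j of the matrix


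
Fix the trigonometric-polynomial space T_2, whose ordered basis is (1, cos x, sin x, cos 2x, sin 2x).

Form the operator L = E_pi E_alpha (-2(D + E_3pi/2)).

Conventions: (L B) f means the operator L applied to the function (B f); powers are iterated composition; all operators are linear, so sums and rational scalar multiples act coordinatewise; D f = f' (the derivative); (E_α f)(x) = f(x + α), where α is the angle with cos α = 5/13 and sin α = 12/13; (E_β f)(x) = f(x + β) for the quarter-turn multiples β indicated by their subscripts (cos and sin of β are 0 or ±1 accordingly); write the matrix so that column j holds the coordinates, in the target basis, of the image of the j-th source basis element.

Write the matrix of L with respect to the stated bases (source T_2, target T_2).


the matrix is [[-2, 0, 0, 0, 0]; [0, 0, 0, 0, 0]; [0, 0, 0, 0, 0]; [0, 0, 0, 242/169, 716/169]; [0, 0, 0, -716/169, 242/169]] (rows listed top to bottom)

image of 1: -2
image of cos x: 0
image of sin x: 0
image of cos 2x: (242/169)cos 2x - (716/169)sin 2x
image of sin 2x: (716/169)cos 2x + (242/169)sin 2x
each image's coordinates form column j of the matrix


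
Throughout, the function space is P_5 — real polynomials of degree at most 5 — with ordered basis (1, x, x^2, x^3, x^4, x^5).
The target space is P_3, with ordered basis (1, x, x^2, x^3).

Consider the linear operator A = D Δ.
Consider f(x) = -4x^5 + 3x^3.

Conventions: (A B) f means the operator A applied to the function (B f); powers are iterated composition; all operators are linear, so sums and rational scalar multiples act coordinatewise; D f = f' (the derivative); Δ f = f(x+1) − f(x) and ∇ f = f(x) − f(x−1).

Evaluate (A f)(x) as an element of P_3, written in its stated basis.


g(x) = -80x^3 - 120x^2 - 62x - 11

Δ f = -20x^4 - 40x^3 - 31x^2 - 11x - 1
D Δ f = -80x^3 - 120x^2 - 62x - 11


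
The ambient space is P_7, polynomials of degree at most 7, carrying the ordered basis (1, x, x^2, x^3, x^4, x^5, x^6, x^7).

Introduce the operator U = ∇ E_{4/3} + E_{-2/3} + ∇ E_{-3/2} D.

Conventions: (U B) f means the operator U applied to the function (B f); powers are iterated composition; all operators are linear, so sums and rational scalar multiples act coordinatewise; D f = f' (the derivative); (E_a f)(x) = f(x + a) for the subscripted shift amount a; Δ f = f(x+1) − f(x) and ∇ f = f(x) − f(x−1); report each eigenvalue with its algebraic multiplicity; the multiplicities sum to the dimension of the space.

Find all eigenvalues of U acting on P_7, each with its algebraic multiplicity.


image of 1: 1
image of x: x + 1/3
image of x^2: x^2 + (2/3)x + 37/9
image of x^3: x^3 + x^2 + (37/3)x - 269/27
image of x^4: x^4 + (4/3)x^3 + (74/3)x^2 - (1076/27)x + 4240/81
image of x^5: x^5 + (5/3)x^4 + (370/9)x^3 - (2690/27)x^2 + (21200/81)x - 40319/243
image of x^6: x^6 + 2x^5 + (185/3)x^4 - (5380/27)x^3 + (21200/27)x^2 - (80638/81)x + 3184739/5832
image of x^7: x^7 + (7/3)x^6 + (259/3)x^5 - (9415/27)x^4 + (148400/81)x^3 - (282233/81)x^2 + (22293173/5832)x - 14187659/8748
the matrix is upper triangular; its diagonal is (1, 1, 1, 1, 1, 1, 1, 1)
for a triangular matrix the eigenvalues are the diagonal entries, with algebraic multiplicity their repetition count

λ = 1 (multiplicity 8)


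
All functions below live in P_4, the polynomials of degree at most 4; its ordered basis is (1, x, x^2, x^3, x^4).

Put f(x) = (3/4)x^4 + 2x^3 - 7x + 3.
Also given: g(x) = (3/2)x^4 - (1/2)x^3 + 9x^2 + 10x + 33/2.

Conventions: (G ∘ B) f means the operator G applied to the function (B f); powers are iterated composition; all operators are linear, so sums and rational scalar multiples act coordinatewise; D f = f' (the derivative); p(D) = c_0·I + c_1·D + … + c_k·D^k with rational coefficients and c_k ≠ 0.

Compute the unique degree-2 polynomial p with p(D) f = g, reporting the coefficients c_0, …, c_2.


p(D) = 2·I − (3/2)·D + 2·D^2, i.e. c_0 = 2, c_1 = -3/2, c_2 = 2

D^0 f = (3/4)x^4 + 2x^3 - 7x + 3
D^1 f = 3x^3 + 6x^2 - 7
D^2 f = 9x^2 + 12x
matching coefficients of g against c_0 f + c_1 Df + … from the top degree down determines the c_i
solution: c_0 = 2, c_1 = -3/2, c_2 = 2


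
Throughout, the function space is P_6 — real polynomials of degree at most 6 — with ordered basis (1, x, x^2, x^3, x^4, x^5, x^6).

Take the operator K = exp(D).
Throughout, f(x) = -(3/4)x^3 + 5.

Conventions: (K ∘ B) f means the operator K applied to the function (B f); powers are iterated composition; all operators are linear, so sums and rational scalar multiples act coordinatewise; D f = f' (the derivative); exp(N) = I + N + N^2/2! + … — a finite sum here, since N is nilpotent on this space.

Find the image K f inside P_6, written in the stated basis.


order-1 term: -(9/4)x^2
order-2 term: -(9/4)x
order-3 term: -3/4
the series for exp(D) f terminates at order 3
exp(D) f = -(3/4)x^3 - (9/4)x^2 - (9/4)x + 17/4

the image equals g(x) = -(3/4)x^3 - (9/4)x^2 - (9/4)x + 17/4


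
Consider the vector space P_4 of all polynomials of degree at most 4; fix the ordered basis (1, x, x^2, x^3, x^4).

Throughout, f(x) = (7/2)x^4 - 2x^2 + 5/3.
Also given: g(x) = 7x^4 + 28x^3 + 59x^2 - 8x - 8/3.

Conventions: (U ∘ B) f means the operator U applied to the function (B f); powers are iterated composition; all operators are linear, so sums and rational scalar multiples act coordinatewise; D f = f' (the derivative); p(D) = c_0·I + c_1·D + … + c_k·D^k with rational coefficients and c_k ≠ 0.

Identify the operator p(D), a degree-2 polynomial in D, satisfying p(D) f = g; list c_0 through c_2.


p(D) = 2·I + 2·D + (3/2)·D^2, i.e. c_0 = 2, c_1 = 2, c_2 = 3/2

D^0 f = (7/2)x^4 - 2x^2 + 5/3
D^1 f = 14x^3 - 4x
D^2 f = 42x^2 - 4
matching coefficients of g against c_0 f + c_1 Df + … from the top degree down determines the c_i
solution: c_0 = 2, c_1 = 2, c_2 = 3/2


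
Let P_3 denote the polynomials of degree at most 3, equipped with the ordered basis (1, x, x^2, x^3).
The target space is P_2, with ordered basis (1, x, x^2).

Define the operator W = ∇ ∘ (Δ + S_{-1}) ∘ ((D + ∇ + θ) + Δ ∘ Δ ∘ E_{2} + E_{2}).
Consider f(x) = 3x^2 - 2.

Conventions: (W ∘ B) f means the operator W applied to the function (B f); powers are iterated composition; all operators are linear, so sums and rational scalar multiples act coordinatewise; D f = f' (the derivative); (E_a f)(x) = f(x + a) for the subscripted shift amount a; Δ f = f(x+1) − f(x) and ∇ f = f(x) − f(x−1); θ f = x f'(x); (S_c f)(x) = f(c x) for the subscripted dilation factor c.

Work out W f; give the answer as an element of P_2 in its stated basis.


D f = 6x
∇ f = 6x - 3
θ f = 6x^2
(D + ∇ + θ) f = 6x^2 + 12x - 3
E_{2} f = 3x^2 + 12x + 10
Δ E_{2} f = 6x + 15
Δ Δ E_{2} f = 6
E_{2} f = 3x^2 + 12x + 10
((D + ∇ + θ) + Δ ∘ Δ ∘ E_{2} + E_{2}) f = 9x^2 + 24x + 13
Δ ((D + ∇ + θ) + Δ ∘ Δ ∘ E_{2} + E_{2}) f = 18x + 33
S_{-1} ((D + ∇ + θ) + Δ ∘ Δ ∘ E_{2} + E_{2}) f = 9x^2 - 24x + 13
(Δ + S_{-1}) ((D + ∇ + θ) + Δ ∘ Δ ∘ E_{2} + E_{2}) f = 9x^2 - 6x + 46
∇ (Δ + S_{-1}) ((D + ∇ + θ) + Δ ∘ Δ ∘ E_{2} + E_{2}) f = 18x - 15

the image equals g(x) = 18x - 15


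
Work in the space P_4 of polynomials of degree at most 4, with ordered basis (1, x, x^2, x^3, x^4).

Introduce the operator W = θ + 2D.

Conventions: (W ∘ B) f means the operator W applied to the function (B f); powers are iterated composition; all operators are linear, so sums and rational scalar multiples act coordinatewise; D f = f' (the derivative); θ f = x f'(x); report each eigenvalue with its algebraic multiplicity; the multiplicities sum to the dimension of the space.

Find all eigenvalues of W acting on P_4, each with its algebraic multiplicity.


image of 1: 0
image of x: x + 2
image of x^2: 2x^2 + 4x
image of x^3: 3x^3 + 6x^2
image of x^4: 4x^4 + 8x^3
the matrix is upper triangular; its diagonal is (0, 1, 2, 3, 4)
for a triangular matrix the eigenvalues are the diagonal entries, with algebraic multiplicity their repetition count

λ = 0 (multiplicity 1), λ = 1 (multiplicity 1), λ = 2 (multiplicity 1), λ = 3 (multiplicity 1), λ = 4 (multiplicity 1)


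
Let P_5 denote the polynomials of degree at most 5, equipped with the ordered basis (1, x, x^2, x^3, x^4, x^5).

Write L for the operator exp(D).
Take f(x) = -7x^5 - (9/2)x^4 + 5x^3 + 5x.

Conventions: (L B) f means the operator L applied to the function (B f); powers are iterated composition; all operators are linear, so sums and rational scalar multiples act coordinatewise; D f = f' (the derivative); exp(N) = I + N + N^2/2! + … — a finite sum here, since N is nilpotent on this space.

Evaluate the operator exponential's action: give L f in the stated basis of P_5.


order-1 term: -35x^4 - 18x^3 + 15x^2 + 5
order-2 term: -70x^3 - 27x^2 + 15x
order-3 term: -70x^2 - 18x + 5
order-4 term: -35x - 9/2
order-5 term: -7
the series for exp(D) f terminates at order 5
exp(D) f = -7x^5 - (79/2)x^4 - 83x^3 - 82x^2 - 33x - 3/2

the image equals g(x) = -7x^5 - (79/2)x^4 - 83x^3 - 82x^2 - 33x - 3/2


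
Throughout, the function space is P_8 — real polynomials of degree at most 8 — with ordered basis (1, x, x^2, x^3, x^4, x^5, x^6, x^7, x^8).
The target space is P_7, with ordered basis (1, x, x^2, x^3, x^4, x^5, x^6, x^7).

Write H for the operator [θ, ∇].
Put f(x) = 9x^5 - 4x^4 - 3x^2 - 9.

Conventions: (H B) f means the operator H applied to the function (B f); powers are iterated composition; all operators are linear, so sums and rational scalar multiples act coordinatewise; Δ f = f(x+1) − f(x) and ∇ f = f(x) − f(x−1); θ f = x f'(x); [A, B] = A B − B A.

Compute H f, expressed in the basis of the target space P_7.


the result is g(x) = -45x^4 + 196x^3 - 318x^2 + 234x - 67

∇ f = 45x^4 - 106x^3 + 114x^2 - 67x + 16
θ ∇ f = 180x^4 - 318x^3 + 228x^2 - 67x
θ f = 45x^5 - 16x^4 - 6x^2
∇ θ f = 225x^4 - 514x^3 + 546x^2 - 301x + 67
[θ, ∇] f = -45x^4 + 196x^3 - 318x^2 + 234x - 67


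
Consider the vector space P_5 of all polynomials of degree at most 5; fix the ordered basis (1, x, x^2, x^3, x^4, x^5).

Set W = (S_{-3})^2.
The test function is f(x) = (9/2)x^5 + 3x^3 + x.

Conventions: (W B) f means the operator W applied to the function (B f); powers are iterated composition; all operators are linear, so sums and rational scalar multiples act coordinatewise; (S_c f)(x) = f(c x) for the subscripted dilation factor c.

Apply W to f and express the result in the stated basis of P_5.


the image equals g(x) = (531441/2)x^5 + 2187x^3 + 9x

S_{-3} f = -(2187/2)x^5 - 81x^3 - 3x
S_{-3} S_{-3} f = (531441/2)x^5 + 2187x^3 + 9x


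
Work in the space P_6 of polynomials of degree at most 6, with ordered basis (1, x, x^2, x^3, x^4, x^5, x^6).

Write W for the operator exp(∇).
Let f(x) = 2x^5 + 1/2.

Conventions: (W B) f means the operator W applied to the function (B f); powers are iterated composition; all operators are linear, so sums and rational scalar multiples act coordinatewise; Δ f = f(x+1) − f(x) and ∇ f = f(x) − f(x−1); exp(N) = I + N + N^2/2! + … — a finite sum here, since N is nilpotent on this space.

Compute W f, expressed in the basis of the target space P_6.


the image equals g(x) = 2x^5 + 10x^4 - 20x^2 + 10x + 9/2

order-1 term: 10x^4 - 20x^3 + 20x^2 - 10x + 2
order-2 term: 20x^3 - 60x^2 + 70x - 30
order-3 term: 20x^2 - 60x + 50
order-4 term: 10x - 20
order-5 term: 2
the series for exp(∇) f terminates at order 5
exp(∇) f = 2x^5 + 10x^4 - 20x^2 + 10x + 9/2


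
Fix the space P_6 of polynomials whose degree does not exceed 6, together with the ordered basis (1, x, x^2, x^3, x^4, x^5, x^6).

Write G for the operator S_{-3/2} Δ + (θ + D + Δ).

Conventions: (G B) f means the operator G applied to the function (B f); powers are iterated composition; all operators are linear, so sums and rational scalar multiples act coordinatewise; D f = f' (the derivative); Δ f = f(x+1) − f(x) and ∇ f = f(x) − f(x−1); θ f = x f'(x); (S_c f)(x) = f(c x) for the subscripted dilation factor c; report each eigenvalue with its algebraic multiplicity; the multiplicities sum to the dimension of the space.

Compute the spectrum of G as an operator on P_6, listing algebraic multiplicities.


λ = 0 (multiplicity 1), λ = 1 (multiplicity 1), λ = 2 (multiplicity 1), λ = 3 (multiplicity 1), λ = 4 (multiplicity 1), λ = 5 (multiplicity 1), λ = 6 (multiplicity 1)

image of 1: 0
image of x: x + 3
image of x^2: 2x^2 + x + 2
image of x^3: 3x^3 + (51/4)x^2 - (3/2)x + 2
image of x^4: 4x^4 - (11/2)x^3 + (39/2)x^2 - 2x + 2
image of x^5: 5x^5 + (565/16)x^4 - (95/4)x^3 + (65/2)x^2 - (5/2)x + 2
image of x^6: 6x^6 - (537/16)x^5 + (1455/16)x^4 - (95/2)x^3 + (195/4)x^2 - 3x + 2
the matrix is upper triangular; its diagonal is (0, 1, 2, 3, 4, 5, 6)
for a triangular matrix the eigenvalues are the diagonal entries, with algebraic multiplicity their repetition count


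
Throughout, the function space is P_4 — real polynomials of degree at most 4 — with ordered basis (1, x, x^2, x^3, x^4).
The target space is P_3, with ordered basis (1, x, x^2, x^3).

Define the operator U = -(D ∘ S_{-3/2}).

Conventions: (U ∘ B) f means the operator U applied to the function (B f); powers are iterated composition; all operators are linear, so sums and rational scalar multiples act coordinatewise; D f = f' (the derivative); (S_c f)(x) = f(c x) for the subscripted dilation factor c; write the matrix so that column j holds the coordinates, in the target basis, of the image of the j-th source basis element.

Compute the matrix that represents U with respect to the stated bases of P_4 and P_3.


image of 1: 0
image of x: 3/2
image of x^2: -(9/2)x
image of x^3: (81/8)x^2
image of x^4: -(81/4)x^3
each image's coordinates form column j of the matrix

the matrix is [[0, 3/2, 0, 0, 0]; [0, 0, -9/2, 0, 0]; [0, 0, 0, 81/8, 0]; [0, 0, 0, 0, -81/4]] (rows listed top to bottom)


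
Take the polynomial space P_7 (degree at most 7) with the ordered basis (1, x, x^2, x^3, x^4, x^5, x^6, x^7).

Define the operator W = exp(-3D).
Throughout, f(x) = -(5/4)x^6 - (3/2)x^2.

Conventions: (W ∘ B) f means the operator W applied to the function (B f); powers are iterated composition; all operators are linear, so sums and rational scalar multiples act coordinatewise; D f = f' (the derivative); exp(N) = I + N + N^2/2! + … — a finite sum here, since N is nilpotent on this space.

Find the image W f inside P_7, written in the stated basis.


the image equals g(x) = -(5/4)x^6 + (45/2)x^5 - (675/4)x^4 + 675x^3 - (6081/4)x^2 + (3663/2)x - 3699/4

order-1 term: (45/2)x^5 + 9x
order-2 term: -(675/4)x^4 - 27/2
order-3 term: 675x^3
order-4 term: -(6075/4)x^2
order-5 term: (3645/2)x
order-6 term: -3645/4
the series for exp(-3D) f terminates at order 6
exp(-3D) f = -(5/4)x^6 + (45/2)x^5 - (675/4)x^4 + 675x^3 - (6081/4)x^2 + (3663/2)x - 3699/4


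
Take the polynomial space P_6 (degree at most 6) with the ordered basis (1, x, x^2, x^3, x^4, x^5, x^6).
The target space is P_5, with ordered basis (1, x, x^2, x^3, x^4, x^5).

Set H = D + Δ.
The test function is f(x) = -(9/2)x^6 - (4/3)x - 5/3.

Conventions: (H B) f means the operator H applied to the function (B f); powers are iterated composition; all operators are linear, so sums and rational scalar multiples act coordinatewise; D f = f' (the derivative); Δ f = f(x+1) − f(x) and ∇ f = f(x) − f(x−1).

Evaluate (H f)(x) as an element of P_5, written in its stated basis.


D f = -27x^5 - 4/3
Δ f = -27x^5 - (135/2)x^4 - 90x^3 - (135/2)x^2 - 27x - 35/6
(D + Δ) f = -54x^5 - (135/2)x^4 - 90x^3 - (135/2)x^2 - 27x - 43/6

the result is g(x) = -54x^5 - (135/2)x^4 - 90x^3 - (135/2)x^2 - 27x - 43/6


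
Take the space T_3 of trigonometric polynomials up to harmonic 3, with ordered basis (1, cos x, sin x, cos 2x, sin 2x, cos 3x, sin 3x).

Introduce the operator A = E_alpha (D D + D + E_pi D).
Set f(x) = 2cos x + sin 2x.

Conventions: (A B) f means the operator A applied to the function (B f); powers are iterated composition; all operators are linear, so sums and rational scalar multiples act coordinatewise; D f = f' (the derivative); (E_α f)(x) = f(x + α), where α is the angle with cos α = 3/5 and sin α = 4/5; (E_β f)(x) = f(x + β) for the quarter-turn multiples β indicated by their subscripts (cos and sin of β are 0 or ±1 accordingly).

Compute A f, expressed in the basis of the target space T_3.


D f = -2sin x + 2cos 2x
D D f = -2cos x - 4sin 2x
D f = -2sin x + 2cos 2x
D f = -2sin x + 2cos 2x
E_pi D f = 2sin x + 2cos 2x
(D D + D + E_pi D) f = -2cos x + 4cos 2x - 4sin 2x
E_alpha (D D + D + E_pi D) f = -(6/5)cos x + (8/5)sin x - (124/25)cos 2x - (68/25)sin 2x

g(x) = -(6/5)cos x + (8/5)sin x - (124/25)cos 2x - (68/25)sin 2x


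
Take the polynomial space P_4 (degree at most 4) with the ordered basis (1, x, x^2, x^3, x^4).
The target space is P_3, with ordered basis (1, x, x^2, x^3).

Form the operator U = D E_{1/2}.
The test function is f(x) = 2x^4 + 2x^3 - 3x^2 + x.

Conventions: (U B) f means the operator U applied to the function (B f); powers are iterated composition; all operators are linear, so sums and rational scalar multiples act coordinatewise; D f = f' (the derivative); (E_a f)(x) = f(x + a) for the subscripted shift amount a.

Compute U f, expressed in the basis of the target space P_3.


the image equals g(x) = 8x^3 + 18x^2 + 6x + 1/2

E_{1/2} f = 2x^4 + 6x^3 + 3x^2 + (1/2)x + 1/8
D E_{1/2} f = 8x^3 + 18x^2 + 6x + 1/2


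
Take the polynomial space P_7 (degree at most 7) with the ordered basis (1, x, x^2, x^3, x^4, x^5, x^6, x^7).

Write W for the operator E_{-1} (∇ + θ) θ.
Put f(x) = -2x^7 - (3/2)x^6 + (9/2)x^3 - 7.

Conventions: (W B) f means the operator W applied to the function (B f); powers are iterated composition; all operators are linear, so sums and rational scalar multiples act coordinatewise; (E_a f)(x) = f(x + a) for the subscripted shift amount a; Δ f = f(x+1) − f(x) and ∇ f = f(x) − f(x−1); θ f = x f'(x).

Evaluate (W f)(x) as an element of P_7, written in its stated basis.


g(x) = -98x^7 + 534x^6 - 906x^5 - 405x^4 + (7561/2)x^3 - 5922x^2 + 4138x - 1113

θ f = -14x^7 - 9x^6 + (27/2)x^3
∇ θ f = -98x^6 + 240x^5 - 355x^4 + 310x^3 - (237/2)x^2 + (7/2)x + 17/2
θ θ f = -98x^7 - 54x^6 + (81/2)x^3
(∇ + θ) θ f = -98x^7 - 152x^6 + 240x^5 - 355x^4 + (701/2)x^3 - (237/2)x^2 + (7/2)x + 17/2
E_{-1} (∇ + θ) θ f = -98x^7 + 534x^6 - 906x^5 - 405x^4 + (7561/2)x^3 - 5922x^2 + 4138x - 1113


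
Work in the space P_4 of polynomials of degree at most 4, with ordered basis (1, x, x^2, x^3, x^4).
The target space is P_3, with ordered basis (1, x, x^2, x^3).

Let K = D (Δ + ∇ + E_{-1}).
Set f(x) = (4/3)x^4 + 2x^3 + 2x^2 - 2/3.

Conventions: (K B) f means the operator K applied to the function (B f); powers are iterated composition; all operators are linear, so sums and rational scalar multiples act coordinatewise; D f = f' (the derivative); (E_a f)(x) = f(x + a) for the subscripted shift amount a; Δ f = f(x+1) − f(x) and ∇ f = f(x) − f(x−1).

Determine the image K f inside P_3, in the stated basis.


Δ f = (16/3)x^3 + 14x^2 + (46/3)x + 16/3
∇ f = (16/3)x^3 - 2x^2 + (10/3)x - 4/3
E_{-1} f = (4/3)x^4 - (10/3)x^3 + 4x^2 - (10/3)x + 2/3
(Δ + ∇ + E_{-1}) f = (4/3)x^4 + (22/3)x^3 + 16x^2 + (46/3)x + 14/3
D (Δ + ∇ + E_{-1}) f = (16/3)x^3 + 22x^2 + 32x + 46/3

the image equals g(x) = (16/3)x^3 + 22x^2 + 32x + 46/3


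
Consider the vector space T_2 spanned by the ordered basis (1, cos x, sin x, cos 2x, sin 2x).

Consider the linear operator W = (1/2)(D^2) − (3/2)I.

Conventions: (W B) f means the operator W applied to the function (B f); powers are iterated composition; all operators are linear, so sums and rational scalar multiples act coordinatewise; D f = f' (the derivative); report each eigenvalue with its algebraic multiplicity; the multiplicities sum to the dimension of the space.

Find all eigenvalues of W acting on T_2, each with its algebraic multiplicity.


λ = -7/2 (multiplicity 2), λ = -2 (multiplicity 2), λ = -3/2 (multiplicity 1)

image of 1: -3/2
image of cos x: -2cos x
image of sin x: -2sin x
image of cos 2x: -(7/2)cos 2x
image of sin 2x: -(7/2)sin 2x
the matrix is diagonal; its diagonal is (-3/2, -2, -2, -7/2, -7/2)
for a triangular matrix the eigenvalues are the diagonal entries, with algebraic multiplicity their repetition count


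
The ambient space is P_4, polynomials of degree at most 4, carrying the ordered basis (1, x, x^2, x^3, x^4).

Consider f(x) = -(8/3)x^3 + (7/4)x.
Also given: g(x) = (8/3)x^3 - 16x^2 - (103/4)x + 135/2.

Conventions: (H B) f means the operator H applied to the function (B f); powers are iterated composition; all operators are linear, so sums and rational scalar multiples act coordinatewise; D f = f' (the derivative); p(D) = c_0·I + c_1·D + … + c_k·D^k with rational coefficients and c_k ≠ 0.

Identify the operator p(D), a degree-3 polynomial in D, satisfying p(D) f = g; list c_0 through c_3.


c_0 = -1, c_1 = 2, c_2 = 3/2, c_3 = -4

D^0 f = -(8/3)x^3 + (7/4)x
D^1 f = -8x^2 + 7/4
D^2 f = -16x
D^3 f = -16
matching coefficients of g against c_0 f + c_1 Df + … from the top degree down determines the c_i
solution: c_0 = -1, c_1 = 2, c_2 = 3/2, c_3 = -4


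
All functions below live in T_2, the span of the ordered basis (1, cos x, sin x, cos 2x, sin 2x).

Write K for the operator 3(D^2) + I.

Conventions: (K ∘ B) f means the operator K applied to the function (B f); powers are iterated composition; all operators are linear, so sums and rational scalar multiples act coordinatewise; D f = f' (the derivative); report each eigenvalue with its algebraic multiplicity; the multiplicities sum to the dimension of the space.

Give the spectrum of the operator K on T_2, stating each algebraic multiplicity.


image of 1: 1
image of cos x: -2cos x
image of sin x: -2sin x
image of cos 2x: -11cos 2x
image of sin 2x: -11sin 2x
the matrix is diagonal; its diagonal is (1, -2, -2, -11, -11)
for a triangular matrix the eigenvalues are the diagonal entries, with algebraic multiplicity their repetition count

λ = -11 (multiplicity 2), λ = -2 (multiplicity 2), λ = 1 (multiplicity 1)


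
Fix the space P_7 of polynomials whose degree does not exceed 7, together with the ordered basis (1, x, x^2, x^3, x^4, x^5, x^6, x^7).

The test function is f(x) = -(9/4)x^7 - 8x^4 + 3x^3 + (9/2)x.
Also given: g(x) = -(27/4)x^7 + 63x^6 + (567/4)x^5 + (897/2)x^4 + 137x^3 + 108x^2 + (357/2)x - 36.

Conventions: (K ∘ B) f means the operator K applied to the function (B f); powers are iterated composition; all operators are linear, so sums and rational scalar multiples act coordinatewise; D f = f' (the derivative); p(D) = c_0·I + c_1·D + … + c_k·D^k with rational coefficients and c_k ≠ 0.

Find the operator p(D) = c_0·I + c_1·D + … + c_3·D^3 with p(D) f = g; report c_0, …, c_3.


p(D) = 3·I − 4·D − (3/2)·D^2 − D^3, i.e. c_0 = 3, c_1 = -4, c_2 = -3/2, c_3 = -1

D^0 f = -(9/4)x^7 - 8x^4 + 3x^3 + (9/2)x
D^1 f = -(63/4)x^6 - 32x^3 + 9x^2 + 9/2
D^2 f = -(189/2)x^5 - 96x^2 + 18x
D^3 f = -(945/2)x^4 - 192x + 18
matching coefficients of g against c_0 f + c_1 Df + … from the top degree down determines the c_i
solution: c_0 = 3, c_1 = -4, c_2 = -3/2, c_3 = -1


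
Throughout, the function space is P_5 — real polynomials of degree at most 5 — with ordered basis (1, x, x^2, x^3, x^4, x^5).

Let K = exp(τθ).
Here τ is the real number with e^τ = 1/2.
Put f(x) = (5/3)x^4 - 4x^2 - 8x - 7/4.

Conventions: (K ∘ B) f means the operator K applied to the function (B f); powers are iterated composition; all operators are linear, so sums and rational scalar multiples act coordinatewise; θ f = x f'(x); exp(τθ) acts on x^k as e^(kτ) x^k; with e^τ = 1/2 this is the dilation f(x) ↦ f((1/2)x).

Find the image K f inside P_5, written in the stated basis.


g(x) = (5/48)x^4 - x^2 - 4x - 7/4

exp(τθ) x^k = e^(kτ) x^k; with e^τ = 1/2 this sends x^k to (1/2)^k x^k
x ↦ 1/2 x
x^2 ↦ 1/4 x^2
x^4 ↦ 1/16 x^4
applying this coordinatewise to f: exp(τθ) f = (5/48)x^4 - x^2 - 4x - 7/4


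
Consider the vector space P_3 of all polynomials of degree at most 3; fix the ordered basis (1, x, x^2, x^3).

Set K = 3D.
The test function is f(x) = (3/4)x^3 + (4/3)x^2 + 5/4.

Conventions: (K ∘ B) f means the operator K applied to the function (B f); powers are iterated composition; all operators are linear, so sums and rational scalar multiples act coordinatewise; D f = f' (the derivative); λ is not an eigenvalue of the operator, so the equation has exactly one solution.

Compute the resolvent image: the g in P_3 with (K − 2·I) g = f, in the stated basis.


write g with unknown coordinates in the stated basis and equate coefficients in (K − 2·I) g = f
solving from the highest basis element down gives g = -(3/8)x^3 - (113/48)x^2 - (113/16)x - 359/32
check: K g = -(27/8)x^2 - (113/8)x - 339/16
so K g − 2·g = (3/4)x^3 + (4/3)x^2 + 5/4 = f ✓

g(x) = -(3/8)x^3 - (113/48)x^2 - (113/16)x - 359/32


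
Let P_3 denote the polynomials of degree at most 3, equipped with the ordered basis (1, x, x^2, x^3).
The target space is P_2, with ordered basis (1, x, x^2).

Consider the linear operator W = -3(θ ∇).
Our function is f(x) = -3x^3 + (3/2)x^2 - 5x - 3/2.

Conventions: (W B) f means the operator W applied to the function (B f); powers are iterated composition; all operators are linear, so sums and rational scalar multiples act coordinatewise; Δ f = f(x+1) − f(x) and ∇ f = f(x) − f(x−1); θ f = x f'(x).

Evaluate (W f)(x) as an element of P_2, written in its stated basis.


∇ f = -9x^2 + 12x - 19/2
θ ∇ f = -18x^2 + 12x
(-3(θ ∇)) f = 54x^2 - 36x

g(x) = 54x^2 - 36x


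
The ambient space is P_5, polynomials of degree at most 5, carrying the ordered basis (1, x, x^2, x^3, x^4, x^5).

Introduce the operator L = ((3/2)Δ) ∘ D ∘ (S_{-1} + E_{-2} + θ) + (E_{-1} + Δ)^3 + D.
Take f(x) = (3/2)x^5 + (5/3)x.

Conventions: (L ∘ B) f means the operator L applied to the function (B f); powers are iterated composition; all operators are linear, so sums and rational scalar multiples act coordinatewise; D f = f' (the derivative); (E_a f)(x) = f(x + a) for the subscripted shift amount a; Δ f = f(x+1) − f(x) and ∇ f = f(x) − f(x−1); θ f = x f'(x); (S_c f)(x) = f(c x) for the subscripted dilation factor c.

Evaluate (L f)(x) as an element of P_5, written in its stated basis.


S_{-1} f = -(3/2)x^5 - (5/3)x
E_{-2} f = (3/2)x^5 - 15x^4 + 60x^3 - 120x^2 + (365/3)x - 154/3
θ f = (15/2)x^5 + (5/3)x
(S_{-1} + E_{-2} + θ) f = (15/2)x^5 - 15x^4 + 60x^3 - 120x^2 + (365/3)x - 154/3
D (S_{-1} + E_{-2} + θ) f = (75/2)x^4 - 60x^3 + 180x^2 - 240x + 365/3
Δ D (S_{-1} + E_{-2} + θ) f = 150x^3 + 45x^2 + 330x - 165/2
((3/2)Δ) D (S_{-1} + E_{-2} + θ) f = 225x^3 + (135/2)x^2 + 495x - 495/4
E_{-1} f = (3/2)x^5 - (15/2)x^4 + 15x^3 - 15x^2 + (55/6)x - 19/6
Δ f = (15/2)x^4 + 15x^3 + 15x^2 + (15/2)x + 19/6
(E_{-1} + Δ) f = (3/2)x^5 + 30x^3 + (50/3)x
E_{-1} (E_{-1} + Δ) f = (3/2)x^5 - (15/2)x^4 + 45x^3 - 105x^2 + (685/6)x - 289/6
Δ (E_{-1} + Δ) f = (15/2)x^4 + 15x^3 + 105x^2 + (195/2)x + 289/6
(E_{-1} + Δ) (E_{-1} + Δ) f = (3/2)x^5 + 60x^3 + (635/3)x
E_{-1} (E_{-1} + Δ) (E_{-1} + Δ) f = (3/2)x^5 - (15/2)x^4 + 75x^3 - 195x^2 + (2395/6)x - 1639/6
Δ (E_{-1} + Δ) (E_{-1} + Δ) f = (15/2)x^4 + 15x^3 + 195x^2 + (375/2)x + 1639/6
(E_{-1} + Δ) (E_{-1} + Δ) (E_{-1} + Δ) f = (3/2)x^5 + 90x^3 + (1760/3)x
D f = (15/2)x^4 + 5/3
(((3/2)Δ) ∘ D ∘ (S_{-1} + E_{-2} + θ) + (E_{-1} + Δ)^3 + D) f = (3/2)x^5 + (15/2)x^4 + 315x^3 + (135/2)x^2 + (3245/3)x - 1465/12

the result is g(x) = (3/2)x^5 + (15/2)x^4 + 315x^3 + (135/2)x^2 + (3245/3)x - 1465/12


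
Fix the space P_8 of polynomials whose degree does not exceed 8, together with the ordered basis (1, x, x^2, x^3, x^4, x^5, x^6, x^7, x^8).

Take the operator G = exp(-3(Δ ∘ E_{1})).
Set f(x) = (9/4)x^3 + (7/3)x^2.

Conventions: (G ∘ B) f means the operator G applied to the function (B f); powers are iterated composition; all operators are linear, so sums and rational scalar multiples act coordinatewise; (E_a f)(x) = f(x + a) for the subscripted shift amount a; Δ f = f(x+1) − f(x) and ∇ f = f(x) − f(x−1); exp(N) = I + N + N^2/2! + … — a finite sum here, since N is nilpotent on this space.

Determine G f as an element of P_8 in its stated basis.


g(x) = (9/4)x^3 - (215/12)x^2 - 14x + 297/4

order-1 term: -(81/4)x^2 - (299/4)x - 273/4
order-2 term: (243/4)x + 813/4
order-3 term: -243/4
the series for exp(-3(Δ ∘ E_{1})) f terminates at order 3
exp(-3(Δ ∘ E_{1})) f = (9/4)x^3 - (215/12)x^2 - 14x + 297/4


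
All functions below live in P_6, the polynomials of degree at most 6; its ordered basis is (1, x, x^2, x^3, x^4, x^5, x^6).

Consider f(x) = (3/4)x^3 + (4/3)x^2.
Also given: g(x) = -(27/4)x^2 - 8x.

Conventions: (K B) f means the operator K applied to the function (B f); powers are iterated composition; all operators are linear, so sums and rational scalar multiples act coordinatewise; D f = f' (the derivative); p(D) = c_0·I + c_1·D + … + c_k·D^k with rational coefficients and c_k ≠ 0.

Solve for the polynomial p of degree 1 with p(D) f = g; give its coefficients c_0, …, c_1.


c_0 = 0, c_1 = -3

D^0 f = (3/4)x^3 + (4/3)x^2
D^1 f = (9/4)x^2 + (8/3)x
matching coefficients of g against c_0 f + c_1 Df + … from the top degree down determines the c_i
solution: c_0 = 0, c_1 = -3


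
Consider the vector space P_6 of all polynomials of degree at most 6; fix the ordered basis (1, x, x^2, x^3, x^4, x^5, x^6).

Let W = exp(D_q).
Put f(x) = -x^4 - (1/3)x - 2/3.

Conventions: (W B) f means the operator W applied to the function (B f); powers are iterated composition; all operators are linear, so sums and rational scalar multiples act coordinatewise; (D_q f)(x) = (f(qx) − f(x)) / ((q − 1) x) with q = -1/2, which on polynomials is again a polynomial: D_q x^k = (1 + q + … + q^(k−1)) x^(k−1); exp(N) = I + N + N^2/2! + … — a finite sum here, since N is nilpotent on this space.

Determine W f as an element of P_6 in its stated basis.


the result is g(x) = -x^4 - (5/8)x^3 - (15/64)x^2 - (143/384)x - 517/512

order-1 term: -(5/8)x^3 - 1/3
order-2 term: -(15/64)x^2
order-3 term: -(5/128)x
order-4 term: -5/512
the series for exp(D_q) f terminates at order 4
exp(D_q) f = -x^4 - (5/8)x^3 - (15/64)x^2 - (143/384)x - 517/512


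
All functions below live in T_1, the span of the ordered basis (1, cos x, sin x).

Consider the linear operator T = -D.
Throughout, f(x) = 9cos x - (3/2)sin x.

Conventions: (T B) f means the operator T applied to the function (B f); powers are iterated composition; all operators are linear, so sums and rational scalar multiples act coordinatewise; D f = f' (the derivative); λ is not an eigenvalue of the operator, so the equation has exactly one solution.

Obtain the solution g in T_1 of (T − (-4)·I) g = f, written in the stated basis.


the image equals g(x) = (69/34)cos x - (15/17)sin x

write g with unknown coordinates in the stated basis and equate coefficients in (T − (-4)·I) g = f
solving from the highest basis element down gives g = (69/34)cos x - (15/17)sin x
check: T g = (15/17)cos x + (69/34)sin x
so T g − (-4)·g = 9cos x - (3/2)sin x = f ✓


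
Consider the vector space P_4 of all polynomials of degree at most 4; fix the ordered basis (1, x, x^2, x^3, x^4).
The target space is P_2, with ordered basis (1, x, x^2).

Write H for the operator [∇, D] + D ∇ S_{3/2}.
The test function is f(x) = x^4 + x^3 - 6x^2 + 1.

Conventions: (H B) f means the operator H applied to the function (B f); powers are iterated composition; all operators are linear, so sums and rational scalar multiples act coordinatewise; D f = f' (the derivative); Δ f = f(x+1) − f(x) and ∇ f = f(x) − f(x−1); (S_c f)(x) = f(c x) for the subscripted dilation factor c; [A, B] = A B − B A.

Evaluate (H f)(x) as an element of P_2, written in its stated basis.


the result is g(x) = (243/4)x^2 - (81/2)x - 135/8

D f = 4x^3 + 3x^2 - 12x
∇ D f = 12x^2 - 6x - 11
∇ f = 4x^3 - 3x^2 - 11x + 6
D ∇ f = 12x^2 - 6x - 11
[∇, D] f = 0
S_{3/2} f = (81/16)x^4 + (27/8)x^3 - (27/2)x^2 + 1
∇ S_{3/2} f = (81/4)x^3 - (81/4)x^2 - (135/8)x + 189/16
D ∇ S_{3/2} f = (243/4)x^2 - (81/2)x - 135/8
([∇, D] + D ∇ S_{3/2}) f = (243/4)x^2 - (81/2)x - 135/8
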